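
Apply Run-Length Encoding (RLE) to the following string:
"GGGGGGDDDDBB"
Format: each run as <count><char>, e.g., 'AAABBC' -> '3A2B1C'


Scanning runs left to right:
  i=0: run of 'G' x 6 -> '6G'
  i=6: run of 'D' x 4 -> '4D'
  i=10: run of 'B' x 2 -> '2B'

RLE = 6G4D2B


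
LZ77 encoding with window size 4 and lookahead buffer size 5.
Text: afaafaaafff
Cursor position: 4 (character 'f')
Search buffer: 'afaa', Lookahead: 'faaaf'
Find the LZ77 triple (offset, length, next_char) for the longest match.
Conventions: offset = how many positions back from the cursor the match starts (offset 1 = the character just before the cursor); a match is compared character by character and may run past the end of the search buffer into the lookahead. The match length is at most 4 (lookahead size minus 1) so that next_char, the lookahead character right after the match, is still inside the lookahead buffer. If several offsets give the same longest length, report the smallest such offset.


Try each offset into the search buffer:
  offset=1 (pos 3, char 'a'): match length 0
  offset=2 (pos 2, char 'a'): match length 0
  offset=3 (pos 1, char 'f'): match length 3
  offset=4 (pos 0, char 'a'): match length 0
Longest match has length 3 at offset 3.
next_char = character at position 4 + 3 = 7 -> 'a'

Best match: offset=3, length=3 (matching 'faa' starting at position 1)
LZ77 triple: (3, 3, 'a')


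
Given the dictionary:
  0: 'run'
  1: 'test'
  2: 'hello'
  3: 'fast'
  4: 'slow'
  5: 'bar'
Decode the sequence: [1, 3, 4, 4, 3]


Look up each index in the dictionary:
  1 -> 'test'
  3 -> 'fast'
  4 -> 'slow'
  4 -> 'slow'
  3 -> 'fast'

Decoded: "test fast slow slow fast"


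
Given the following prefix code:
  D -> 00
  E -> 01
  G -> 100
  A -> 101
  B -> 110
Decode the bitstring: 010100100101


Decoding step by step:
Bits 01 -> E
Bits 01 -> E
Bits 00 -> D
Bits 100 -> G
Bits 101 -> A


Decoded message: EEDGA


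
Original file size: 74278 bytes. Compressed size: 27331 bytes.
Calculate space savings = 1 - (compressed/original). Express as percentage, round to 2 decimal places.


ratio = compressed/original = 27331/74278 = 0.367956
savings = 1 - ratio = 1 - 0.367956 = 0.632044
as a percentage: 0.632044 * 100 = 63.2%

Space savings = 1 - 27331/74278 = 63.2%


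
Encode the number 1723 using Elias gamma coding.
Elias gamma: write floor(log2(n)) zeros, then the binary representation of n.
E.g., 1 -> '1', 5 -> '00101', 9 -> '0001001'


num_bits = floor(log2(1723)) + 1 = 11
leading_zeros = num_bits - 1 = 10
binary(1723) = 11010111011

Elias gamma(1723) = '0000000000' + '11010111011' = 000000000011010111011 (21 bits)


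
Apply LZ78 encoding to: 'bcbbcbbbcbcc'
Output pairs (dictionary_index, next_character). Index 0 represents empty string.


LZ78 encoding steps:
Dictionary: {0: ''}
Step 1: w='' (idx 0), next='b' -> output (0, 'b'), add 'b' as idx 1
Step 2: w='' (idx 0), next='c' -> output (0, 'c'), add 'c' as idx 2
Step 3: w='b' (idx 1), next='b' -> output (1, 'b'), add 'bb' as idx 3
Step 4: w='c' (idx 2), next='b' -> output (2, 'b'), add 'cb' as idx 4
Step 5: w='bb' (idx 3), next='c' -> output (3, 'c'), add 'bbc' as idx 5
Step 6: w='b' (idx 1), next='c' -> output (1, 'c'), add 'bc' as idx 6
Step 7: w='c' (idx 2), end of input -> output (2, '')


Encoded: [(0, 'b'), (0, 'c'), (1, 'b'), (2, 'b'), (3, 'c'), (1, 'c'), (2, '')]


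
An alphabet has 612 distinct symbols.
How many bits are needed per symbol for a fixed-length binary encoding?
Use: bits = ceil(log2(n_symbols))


log2(612) = 9.2574
Bracket: 2^9 = 512 < 612 <= 2^10 = 1024
So ceil(log2(612)) = 10

bits = ceil(log2(612)) = ceil(9.2574) = 10 bits


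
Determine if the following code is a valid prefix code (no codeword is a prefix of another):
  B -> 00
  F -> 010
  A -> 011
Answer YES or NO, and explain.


Checking each pair (does one codeword prefix another?):
  B='00' vs F='010': no prefix
  B='00' vs A='011': no prefix
  F='010' vs B='00': no prefix
  F='010' vs A='011': no prefix
  A='011' vs B='00': no prefix
  A='011' vs F='010': no prefix
No violation found over all pairs.

YES -- this is a valid prefix code. No codeword is a prefix of any other codeword.


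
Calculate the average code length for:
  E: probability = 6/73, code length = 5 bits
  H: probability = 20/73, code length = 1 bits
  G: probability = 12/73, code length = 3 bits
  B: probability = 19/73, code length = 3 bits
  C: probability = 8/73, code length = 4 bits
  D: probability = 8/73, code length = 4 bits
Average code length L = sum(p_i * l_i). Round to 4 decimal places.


Weighted contributions p_i * l_i:
  E: (6/73) * 5 = 30/73
  H: (20/73) * 1 = 20/73
  G: (12/73) * 3 = 36/73
  B: (19/73) * 3 = 57/73
  C: (8/73) * 4 = 32/73
  D: (8/73) * 4 = 32/73
Sum = (30 + 20 + 36 + 57 + 32 + 32)/73 = 207/73

L = 207/73 = 2.8356 bits/symbol


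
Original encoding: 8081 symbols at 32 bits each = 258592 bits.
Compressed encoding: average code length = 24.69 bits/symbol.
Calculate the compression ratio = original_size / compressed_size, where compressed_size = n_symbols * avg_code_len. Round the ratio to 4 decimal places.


original_size = n_symbols * orig_bits = 8081 * 32 = 258592 bits
compressed_size = n_symbols * avg_code_len = 8081 * 24.69 = 199519.89 bits
ratio = original_size / compressed_size = 258592 / 199519.89 = 1.2961

Compression ratio = 1.2961


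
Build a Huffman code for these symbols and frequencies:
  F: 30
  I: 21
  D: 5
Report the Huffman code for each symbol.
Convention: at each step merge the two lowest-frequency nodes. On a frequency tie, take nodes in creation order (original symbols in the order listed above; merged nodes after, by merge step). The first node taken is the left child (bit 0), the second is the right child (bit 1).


Huffman tree construction:
Step 1: Merge D(5) + I(21) = 26
Step 2: Merge (D+I)(26) + F(30) = 56
Read each symbol's code off the tree from the root (left child = 0, right child = 1).

Codes:
  F: 1 (length 1)
  I: 01 (length 2)
  D: 00 (length 2)
Average code length: 82/56 = 1.4643 bits/symbol


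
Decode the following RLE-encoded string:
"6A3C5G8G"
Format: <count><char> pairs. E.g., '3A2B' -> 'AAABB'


Expanding each <count><char> pair:
  6A -> 'AAAAAA'
  3C -> 'CCC'
  5G -> 'GGGGG'
  8G -> 'GGGGGGGG'

Decoded = AAAAAACCCGGGGGGGGGGGGG


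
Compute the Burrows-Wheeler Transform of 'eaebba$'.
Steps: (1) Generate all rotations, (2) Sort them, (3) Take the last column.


Rotations (sorted):
  0: $eaebba -> last char: a
  1: a$eaebb -> last char: b
  2: aebba$e -> last char: e
  3: ba$eaeb -> last char: b
  4: bba$eae -> last char: e
  5: eaebba$ -> last char: $
  6: ebba$ea -> last char: a


BWT = abebe$a


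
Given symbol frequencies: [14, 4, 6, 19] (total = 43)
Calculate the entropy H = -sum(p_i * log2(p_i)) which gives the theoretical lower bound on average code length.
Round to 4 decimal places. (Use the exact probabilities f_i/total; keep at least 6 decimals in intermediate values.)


Per-symbol terms -p_i * log2(p_i) with p_i = f_i/43:
  p = 14/43 = 0.325581: log2(p) = -1.618910, -p*log2(p) = 0.527087
  p = 4/43 = 0.093023: log2(p) = -3.426265, -p*log2(p) = 0.318722
  p = 6/43 = 0.139535: log2(p) = -2.841302, -p*log2(p) = 0.396461
  p = 19/43 = 0.441860: log2(p) = -1.178337, -p*log2(p) = 0.520661
H = 0.527087 + 0.318722 + 0.396461 + 0.520661 = 1.762931

H = 1.7629 bits/symbol


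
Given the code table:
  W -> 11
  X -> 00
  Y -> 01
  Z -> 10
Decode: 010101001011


Decoding:
01 -> Y
01 -> Y
01 -> Y
00 -> X
10 -> Z
11 -> W


Result: YYYXZW


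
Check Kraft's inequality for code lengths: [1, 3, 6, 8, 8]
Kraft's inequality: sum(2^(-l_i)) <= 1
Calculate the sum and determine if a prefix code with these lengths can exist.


Sum = 2^(-1) + 2^(-3) + 2^(-6) + 2^(-8) + 2^(-8)
    = 0.5 + 0.125 + 0.015625 + 0.00390625 + 0.00390625
    = 166/256 = 0.6484375
Since 0.6484375 <= 1, Kraft's inequality IS satisfied.
A prefix code with these lengths CAN exist.

Kraft sum = 0.6484375. Satisfied.


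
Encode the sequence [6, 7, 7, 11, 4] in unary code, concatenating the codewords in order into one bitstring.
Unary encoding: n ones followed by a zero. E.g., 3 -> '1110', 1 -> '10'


Encode each number as n ones followed by a terminating 0:
  6 -> 1111110 (7 bits)
  7 -> 11111110 (8 bits)
  7 -> 11111110 (8 bits)
  11 -> 111111111110 (12 bits)
  4 -> 11110 (5 bits)
Total length = 7 + 8 + 8 + 12 + 5 = 40 bits.

Unary([6, 7, 7, 11, 4]) = 1111110111111101111111011111111111011110 (40 bits)


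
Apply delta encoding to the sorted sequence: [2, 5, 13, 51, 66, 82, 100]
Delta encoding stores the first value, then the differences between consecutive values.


First value: 2
Deltas:
  5 - 2 = 3
  13 - 5 = 8
  51 - 13 = 38
  66 - 51 = 15
  82 - 66 = 16
  100 - 82 = 18


Delta encoded: [2, 3, 8, 38, 15, 16, 18]


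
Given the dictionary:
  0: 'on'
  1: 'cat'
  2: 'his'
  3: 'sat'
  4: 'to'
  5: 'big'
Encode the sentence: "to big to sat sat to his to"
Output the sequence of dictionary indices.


Look up each word in the dictionary:
  'to' -> 4
  'big' -> 5
  'to' -> 4
  'sat' -> 3
  'sat' -> 3
  'to' -> 4
  'his' -> 2
  'to' -> 4

Encoded: [4, 5, 4, 3, 3, 4, 2, 4]


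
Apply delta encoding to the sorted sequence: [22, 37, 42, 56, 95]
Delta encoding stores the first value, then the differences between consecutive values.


First value: 22
Deltas:
  37 - 22 = 15
  42 - 37 = 5
  56 - 42 = 14
  95 - 56 = 39


Delta encoded: [22, 15, 5, 14, 39]


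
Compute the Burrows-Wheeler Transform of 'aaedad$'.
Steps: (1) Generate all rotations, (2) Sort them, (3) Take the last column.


Rotations (sorted):
  0: $aaedad -> last char: d
  1: aaedad$ -> last char: $
  2: ad$aaed -> last char: d
  3: aedad$a -> last char: a
  4: d$aaeda -> last char: a
  5: dad$aae -> last char: e
  6: edad$aa -> last char: a


BWT = d$daaea


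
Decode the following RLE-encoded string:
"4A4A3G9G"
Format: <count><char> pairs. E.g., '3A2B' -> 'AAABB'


Expanding each <count><char> pair:
  4A -> 'AAAA'
  4A -> 'AAAA'
  3G -> 'GGG'
  9G -> 'GGGGGGGGG'

Decoded = AAAAAAAAGGGGGGGGGGGG


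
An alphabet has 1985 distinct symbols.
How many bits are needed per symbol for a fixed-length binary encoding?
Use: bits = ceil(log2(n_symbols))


log2(1985) = 10.9549
Bracket: 2^10 = 1024 < 1985 <= 2^11 = 2048
So ceil(log2(1985)) = 11

bits = ceil(log2(1985)) = ceil(10.9549) = 11 bits


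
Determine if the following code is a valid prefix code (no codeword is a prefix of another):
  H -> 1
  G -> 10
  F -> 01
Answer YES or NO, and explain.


Checking each pair (does one codeword prefix another?):
  H='1' vs G='10': prefix -- VIOLATION

NO -- this is NOT a valid prefix code. H (1) is a prefix of G (10).


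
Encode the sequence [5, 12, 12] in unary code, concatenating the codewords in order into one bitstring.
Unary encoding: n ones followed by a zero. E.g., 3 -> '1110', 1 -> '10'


Encode each number as n ones followed by a terminating 0:
  5 -> 111110 (6 bits)
  12 -> 1111111111110 (13 bits)
  12 -> 1111111111110 (13 bits)
Total length = 6 + 13 + 13 = 32 bits.

Unary([5, 12, 12]) = 11111011111111111101111111111110 (32 bits)


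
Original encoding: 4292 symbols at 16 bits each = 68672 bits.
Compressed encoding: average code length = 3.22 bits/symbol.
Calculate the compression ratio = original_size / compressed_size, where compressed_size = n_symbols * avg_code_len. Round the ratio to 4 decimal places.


original_size = n_symbols * orig_bits = 4292 * 16 = 68672 bits
compressed_size = n_symbols * avg_code_len = 4292 * 3.22 = 13820.24 bits
ratio = original_size / compressed_size = 68672 / 13820.24 = 4.9689

Compression ratio = 4.9689


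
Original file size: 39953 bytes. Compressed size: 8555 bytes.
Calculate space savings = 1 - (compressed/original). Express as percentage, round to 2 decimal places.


ratio = compressed/original = 8555/39953 = 0.214127
savings = 1 - ratio = 1 - 0.214127 = 0.785873
as a percentage: 0.785873 * 100 = 78.59%

Space savings = 1 - 8555/39953 = 78.59%


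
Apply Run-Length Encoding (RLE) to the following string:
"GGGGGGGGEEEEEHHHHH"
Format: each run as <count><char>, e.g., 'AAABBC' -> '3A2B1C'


Scanning runs left to right:
  i=0: run of 'G' x 8 -> '8G'
  i=8: run of 'E' x 5 -> '5E'
  i=13: run of 'H' x 5 -> '5H'

RLE = 8G5E5H


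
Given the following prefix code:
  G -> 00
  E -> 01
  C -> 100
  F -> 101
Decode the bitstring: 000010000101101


Decoding step by step:
Bits 00 -> G
Bits 00 -> G
Bits 100 -> C
Bits 00 -> G
Bits 101 -> F
Bits 101 -> F


Decoded message: GGCGFF


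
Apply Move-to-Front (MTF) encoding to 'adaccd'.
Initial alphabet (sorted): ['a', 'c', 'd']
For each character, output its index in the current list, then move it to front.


MTF encoding:
'a': index 0 in ['a', 'c', 'd'] -> ['a', 'c', 'd']
'd': index 2 in ['a', 'c', 'd'] -> ['d', 'a', 'c']
'a': index 1 in ['d', 'a', 'c'] -> ['a', 'd', 'c']
'c': index 2 in ['a', 'd', 'c'] -> ['c', 'a', 'd']
'c': index 0 in ['c', 'a', 'd'] -> ['c', 'a', 'd']
'd': index 2 in ['c', 'a', 'd'] -> ['d', 'c', 'a']


Output: [0, 2, 1, 2, 0, 2]


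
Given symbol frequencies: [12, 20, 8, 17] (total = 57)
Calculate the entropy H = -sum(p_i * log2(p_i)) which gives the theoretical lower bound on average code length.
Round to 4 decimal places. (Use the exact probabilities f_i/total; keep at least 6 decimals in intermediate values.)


Per-symbol terms -p_i * log2(p_i) with p_i = f_i/57:
  p = 12/57 = 0.210526: log2(p) = -2.247928, -p*log2(p) = 0.473248
  p = 20/57 = 0.350877: log2(p) = -1.510962, -p*log2(p) = 0.530162
  p = 8/57 = 0.140351: log2(p) = -2.832890, -p*log2(p) = 0.397599
  p = 17/57 = 0.298246: log2(p) = -1.745427, -p*log2(p) = 0.520566
H = 0.473248 + 0.530162 + 0.397599 + 0.520566 = 1.921575

H = 1.9216 bits/symbol


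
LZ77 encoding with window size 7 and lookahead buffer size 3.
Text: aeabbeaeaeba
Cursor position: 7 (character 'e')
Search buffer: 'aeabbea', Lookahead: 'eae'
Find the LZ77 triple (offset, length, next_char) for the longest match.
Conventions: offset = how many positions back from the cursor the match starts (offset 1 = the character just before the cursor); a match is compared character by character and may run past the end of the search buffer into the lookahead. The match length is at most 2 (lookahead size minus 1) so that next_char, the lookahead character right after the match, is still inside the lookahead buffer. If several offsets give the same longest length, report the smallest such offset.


Try each offset into the search buffer:
  offset=1 (pos 6, char 'a'): match length 0
  offset=2 (pos 5, char 'e'): match length 2
  offset=3 (pos 4, char 'b'): match length 0
  offset=4 (pos 3, char 'b'): match length 0
  offset=5 (pos 2, char 'a'): match length 0
  offset=6 (pos 1, char 'e'): match length 2
  offset=7 (pos 0, char 'a'): match length 0
Longest match has length 2, found at offsets 2, 6; take the smallest, offset 2.
next_char = character at position 7 + 2 = 9 -> 'e'

Best match: offset=2, length=2 (matching 'ea' starting at position 5)
LZ77 triple: (2, 2, 'e')


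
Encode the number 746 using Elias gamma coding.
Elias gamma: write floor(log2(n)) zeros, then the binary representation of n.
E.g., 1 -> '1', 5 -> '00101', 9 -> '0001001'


num_bits = floor(log2(746)) + 1 = 10
leading_zeros = num_bits - 1 = 9
binary(746) = 1011101010

Elias gamma(746) = '000000000' + '1011101010' = 0000000001011101010 (19 bits)


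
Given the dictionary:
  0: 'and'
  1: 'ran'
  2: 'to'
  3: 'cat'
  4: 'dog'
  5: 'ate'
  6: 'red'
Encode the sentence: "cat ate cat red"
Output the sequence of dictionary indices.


Look up each word in the dictionary:
  'cat' -> 3
  'ate' -> 5
  'cat' -> 3
  'red' -> 6

Encoded: [3, 5, 3, 6]


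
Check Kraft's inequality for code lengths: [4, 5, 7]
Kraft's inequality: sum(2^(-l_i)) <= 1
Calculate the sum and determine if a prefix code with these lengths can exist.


Sum = 2^(-4) + 2^(-5) + 2^(-7)
    = 0.0625 + 0.03125 + 0.0078125
    = 13/128 = 0.1015625
Since 0.1015625 <= 1, Kraft's inequality IS satisfied.
A prefix code with these lengths CAN exist.

Kraft sum = 0.1015625. Satisfied.


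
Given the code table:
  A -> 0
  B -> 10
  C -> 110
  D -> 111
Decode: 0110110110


Decoding:
0 -> A
110 -> C
110 -> C
110 -> C


Result: ACCC


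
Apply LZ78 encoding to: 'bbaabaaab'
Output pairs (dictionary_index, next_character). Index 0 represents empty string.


LZ78 encoding steps:
Dictionary: {0: ''}
Step 1: w='' (idx 0), next='b' -> output (0, 'b'), add 'b' as idx 1
Step 2: w='b' (idx 1), next='a' -> output (1, 'a'), add 'ba' as idx 2
Step 3: w='' (idx 0), next='a' -> output (0, 'a'), add 'a' as idx 3
Step 4: w='ba' (idx 2), next='a' -> output (2, 'a'), add 'baa' as idx 4
Step 5: w='a' (idx 3), next='b' -> output (3, 'b'), add 'ab' as idx 5


Encoded: [(0, 'b'), (1, 'a'), (0, 'a'), (2, 'a'), (3, 'b')]


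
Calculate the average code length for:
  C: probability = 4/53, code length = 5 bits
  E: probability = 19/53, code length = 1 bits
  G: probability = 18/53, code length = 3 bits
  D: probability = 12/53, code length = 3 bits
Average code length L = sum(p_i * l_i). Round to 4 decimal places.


Weighted contributions p_i * l_i:
  C: (4/53) * 5 = 20/53
  E: (19/53) * 1 = 19/53
  G: (18/53) * 3 = 54/53
  D: (12/53) * 3 = 36/53
Sum = (20 + 19 + 54 + 36)/53 = 129/53

L = 129/53 = 2.4340 bits/symbol


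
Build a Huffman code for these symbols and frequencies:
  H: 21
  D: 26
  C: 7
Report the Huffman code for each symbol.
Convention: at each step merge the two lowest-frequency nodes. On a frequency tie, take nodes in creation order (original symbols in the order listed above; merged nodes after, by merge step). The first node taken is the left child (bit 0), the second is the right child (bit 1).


Huffman tree construction:
Step 1: Merge C(7) + H(21) = 28
Step 2: Merge D(26) + (C+H)(28) = 54
Read each symbol's code off the tree from the root (left child = 0, right child = 1).

Codes:
  H: 11 (length 2)
  D: 0 (length 1)
  C: 10 (length 2)
Average code length: 82/54 = 1.5185 bits/symbol


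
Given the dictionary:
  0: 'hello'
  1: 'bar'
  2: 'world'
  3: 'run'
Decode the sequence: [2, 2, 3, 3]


Look up each index in the dictionary:
  2 -> 'world'
  2 -> 'world'
  3 -> 'run'
  3 -> 'run'

Decoded: "world world run run"


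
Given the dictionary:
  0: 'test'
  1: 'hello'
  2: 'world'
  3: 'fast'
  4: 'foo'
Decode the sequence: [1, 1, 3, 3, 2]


Look up each index in the dictionary:
  1 -> 'hello'
  1 -> 'hello'
  3 -> 'fast'
  3 -> 'fast'
  2 -> 'world'

Decoded: "hello hello fast fast world"


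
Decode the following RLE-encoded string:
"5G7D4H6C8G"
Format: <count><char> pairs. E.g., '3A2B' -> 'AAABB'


Expanding each <count><char> pair:
  5G -> 'GGGGG'
  7D -> 'DDDDDDD'
  4H -> 'HHHH'
  6C -> 'CCCCCC'
  8G -> 'GGGGGGGG'

Decoded = GGGGGDDDDDDDHHHHCCCCCCGGGGGGGG


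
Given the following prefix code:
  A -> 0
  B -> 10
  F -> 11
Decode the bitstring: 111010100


Decoding step by step:
Bits 11 -> F
Bits 10 -> B
Bits 10 -> B
Bits 10 -> B
Bits 0 -> A


Decoded message: FBBBA


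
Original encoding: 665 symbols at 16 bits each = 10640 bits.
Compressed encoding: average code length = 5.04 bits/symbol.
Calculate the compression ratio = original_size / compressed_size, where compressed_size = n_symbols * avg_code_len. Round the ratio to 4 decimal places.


original_size = n_symbols * orig_bits = 665 * 16 = 10640 bits
compressed_size = n_symbols * avg_code_len = 665 * 5.04 = 3351.6 bits
ratio = original_size / compressed_size = 10640 / 3351.6 = 3.1746

Compression ratio = 3.1746


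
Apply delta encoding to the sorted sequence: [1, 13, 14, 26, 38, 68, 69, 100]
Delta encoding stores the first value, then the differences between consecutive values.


First value: 1
Deltas:
  13 - 1 = 12
  14 - 13 = 1
  26 - 14 = 12
  38 - 26 = 12
  68 - 38 = 30
  69 - 68 = 1
  100 - 69 = 31


Delta encoded: [1, 12, 1, 12, 12, 30, 1, 31]


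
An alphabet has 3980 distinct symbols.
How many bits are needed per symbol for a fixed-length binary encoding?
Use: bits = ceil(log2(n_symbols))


log2(3980) = 11.9586
Bracket: 2^11 = 2048 < 3980 <= 2^12 = 4096
So ceil(log2(3980)) = 12

bits = ceil(log2(3980)) = ceil(11.9586) = 12 bits


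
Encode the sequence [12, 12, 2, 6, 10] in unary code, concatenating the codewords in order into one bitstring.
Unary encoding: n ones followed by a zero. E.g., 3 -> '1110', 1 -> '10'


Encode each number as n ones followed by a terminating 0:
  12 -> 1111111111110 (13 bits)
  12 -> 1111111111110 (13 bits)
  2 -> 110 (3 bits)
  6 -> 1111110 (7 bits)
  10 -> 11111111110 (11 bits)
Total length = 13 + 13 + 3 + 7 + 11 = 47 bits.

Unary([12, 12, 2, 6, 10]) = 11111111111101111111111110110111111011111111110 (47 bits)


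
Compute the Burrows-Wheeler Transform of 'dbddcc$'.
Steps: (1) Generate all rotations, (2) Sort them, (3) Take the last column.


Rotations (sorted):
  0: $dbddcc -> last char: c
  1: bddcc$d -> last char: d
  2: c$dbddc -> last char: c
  3: cc$dbdd -> last char: d
  4: dbddcc$ -> last char: $
  5: dcc$dbd -> last char: d
  6: ddcc$db -> last char: b


BWT = cdcd$db


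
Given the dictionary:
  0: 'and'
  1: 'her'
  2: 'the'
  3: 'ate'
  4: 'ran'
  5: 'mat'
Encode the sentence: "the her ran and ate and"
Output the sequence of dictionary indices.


Look up each word in the dictionary:
  'the' -> 2
  'her' -> 1
  'ran' -> 4
  'and' -> 0
  'ate' -> 3
  'and' -> 0

Encoded: [2, 1, 4, 0, 3, 0]


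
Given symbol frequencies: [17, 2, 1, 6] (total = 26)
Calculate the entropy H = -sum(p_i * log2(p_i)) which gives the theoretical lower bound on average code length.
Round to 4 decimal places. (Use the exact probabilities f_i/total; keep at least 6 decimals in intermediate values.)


Per-symbol terms -p_i * log2(p_i) with p_i = f_i/26:
  p = 17/26 = 0.653846: log2(p) = -0.612977, -p*log2(p) = 0.400793
  p = 2/26 = 0.076923: log2(p) = -3.700440, -p*log2(p) = 0.284649
  p = 1/26 = 0.038462: log2(p) = -4.700440, -p*log2(p) = 0.180786
  p = 6/26 = 0.230769: log2(p) = -2.115477, -p*log2(p) = 0.488187
H = 0.400793 + 0.284649 + 0.180786 + 0.488187 = 1.354415

H = 1.3544 bits/symbol


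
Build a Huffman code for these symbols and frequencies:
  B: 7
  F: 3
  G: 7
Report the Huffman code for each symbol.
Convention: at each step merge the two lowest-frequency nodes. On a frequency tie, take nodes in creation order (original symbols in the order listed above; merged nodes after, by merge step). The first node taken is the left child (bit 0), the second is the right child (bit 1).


Huffman tree construction:
Step 1: Merge F(3) + B(7) = 10
Step 2: Merge G(7) + (F+B)(10) = 17
Read each symbol's code off the tree from the root (left child = 0, right child = 1).

Codes:
  B: 11 (length 2)
  F: 10 (length 2)
  G: 0 (length 1)
Average code length: 27/17 = 1.5882 bits/symbol


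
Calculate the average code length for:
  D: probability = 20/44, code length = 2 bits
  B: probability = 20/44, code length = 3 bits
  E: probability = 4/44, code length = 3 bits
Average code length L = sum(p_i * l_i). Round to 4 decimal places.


Weighted contributions p_i * l_i:
  D: (20/44) * 2 = 40/44
  B: (20/44) * 3 = 60/44
  E: (4/44) * 3 = 12/44
Sum = (40 + 60 + 12)/44 = 112/44

L = 112/44 = 2.5455 bits/symbol


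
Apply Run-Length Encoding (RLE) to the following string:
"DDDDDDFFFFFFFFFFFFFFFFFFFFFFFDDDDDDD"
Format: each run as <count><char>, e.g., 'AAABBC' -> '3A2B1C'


Scanning runs left to right:
  i=0: run of 'D' x 6 -> '6D'
  i=6: run of 'F' x 23 -> '23F'
  i=29: run of 'D' x 7 -> '7D'

RLE = 6D23F7D


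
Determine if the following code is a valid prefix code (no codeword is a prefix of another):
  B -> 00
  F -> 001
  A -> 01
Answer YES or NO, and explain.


Checking each pair (does one codeword prefix another?):
  B='00' vs F='001': prefix -- VIOLATION

NO -- this is NOT a valid prefix code. B (00) is a prefix of F (001).


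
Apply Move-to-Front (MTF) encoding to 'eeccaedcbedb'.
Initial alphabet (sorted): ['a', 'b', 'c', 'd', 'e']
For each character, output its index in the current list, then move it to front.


MTF encoding:
'e': index 4 in ['a', 'b', 'c', 'd', 'e'] -> ['e', 'a', 'b', 'c', 'd']
'e': index 0 in ['e', 'a', 'b', 'c', 'd'] -> ['e', 'a', 'b', 'c', 'd']
'c': index 3 in ['e', 'a', 'b', 'c', 'd'] -> ['c', 'e', 'a', 'b', 'd']
'c': index 0 in ['c', 'e', 'a', 'b', 'd'] -> ['c', 'e', 'a', 'b', 'd']
'a': index 2 in ['c', 'e', 'a', 'b', 'd'] -> ['a', 'c', 'e', 'b', 'd']
'e': index 2 in ['a', 'c', 'e', 'b', 'd'] -> ['e', 'a', 'c', 'b', 'd']
'd': index 4 in ['e', 'a', 'c', 'b', 'd'] -> ['d', 'e', 'a', 'c', 'b']
'c': index 3 in ['d', 'e', 'a', 'c', 'b'] -> ['c', 'd', 'e', 'a', 'b']
'b': index 4 in ['c', 'd', 'e', 'a', 'b'] -> ['b', 'c', 'd', 'e', 'a']
'e': index 3 in ['b', 'c', 'd', 'e', 'a'] -> ['e', 'b', 'c', 'd', 'a']
'd': index 3 in ['e', 'b', 'c', 'd', 'a'] -> ['d', 'e', 'b', 'c', 'a']
'b': index 2 in ['d', 'e', 'b', 'c', 'a'] -> ['b', 'd', 'e', 'c', 'a']


Output: [4, 0, 3, 0, 2, 2, 4, 3, 4, 3, 3, 2]


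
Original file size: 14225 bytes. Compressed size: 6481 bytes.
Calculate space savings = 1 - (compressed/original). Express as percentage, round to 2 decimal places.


ratio = compressed/original = 6481/14225 = 0.455606
savings = 1 - ratio = 1 - 0.455606 = 0.544394
as a percentage: 0.544394 * 100 = 54.44%

Space savings = 1 - 6481/14225 = 54.44%


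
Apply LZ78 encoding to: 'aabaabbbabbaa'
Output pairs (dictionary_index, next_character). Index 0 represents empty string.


LZ78 encoding steps:
Dictionary: {0: ''}
Step 1: w='' (idx 0), next='a' -> output (0, 'a'), add 'a' as idx 1
Step 2: w='a' (idx 1), next='b' -> output (1, 'b'), add 'ab' as idx 2
Step 3: w='a' (idx 1), next='a' -> output (1, 'a'), add 'aa' as idx 3
Step 4: w='' (idx 0), next='b' -> output (0, 'b'), add 'b' as idx 4
Step 5: w='b' (idx 4), next='b' -> output (4, 'b'), add 'bb' as idx 5
Step 6: w='ab' (idx 2), next='b' -> output (2, 'b'), add 'abb' as idx 6
Step 7: w='aa' (idx 3), end of input -> output (3, '')


Encoded: [(0, 'a'), (1, 'b'), (1, 'a'), (0, 'b'), (4, 'b'), (2, 'b'), (3, '')]


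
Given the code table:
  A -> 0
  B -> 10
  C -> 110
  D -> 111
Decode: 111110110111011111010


Decoding:
111 -> D
110 -> C
110 -> C
111 -> D
0 -> A
111 -> D
110 -> C
10 -> B


Result: DCCDADCB


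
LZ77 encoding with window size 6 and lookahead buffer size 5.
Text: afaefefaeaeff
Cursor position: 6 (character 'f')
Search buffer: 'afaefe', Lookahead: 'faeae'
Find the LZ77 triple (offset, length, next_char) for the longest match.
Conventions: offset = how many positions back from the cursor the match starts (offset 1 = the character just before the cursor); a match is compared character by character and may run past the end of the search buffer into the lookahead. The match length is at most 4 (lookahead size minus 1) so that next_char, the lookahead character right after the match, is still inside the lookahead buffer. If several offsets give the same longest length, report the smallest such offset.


Try each offset into the search buffer:
  offset=1 (pos 5, char 'e'): match length 0
  offset=2 (pos 4, char 'f'): match length 1
  offset=3 (pos 3, char 'e'): match length 0
  offset=4 (pos 2, char 'a'): match length 0
  offset=5 (pos 1, char 'f'): match length 3
  offset=6 (pos 0, char 'a'): match length 0
Longest match has length 3 at offset 5.
next_char = character at position 6 + 3 = 9 -> 'a'

Best match: offset=5, length=3 (matching 'fae' starting at position 1)
LZ77 triple: (5, 3, 'a')


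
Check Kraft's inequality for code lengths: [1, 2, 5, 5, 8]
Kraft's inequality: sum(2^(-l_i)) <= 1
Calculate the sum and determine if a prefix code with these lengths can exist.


Sum = 2^(-1) + 2^(-2) + 2^(-5) + 2^(-5) + 2^(-8)
    = 0.5 + 0.25 + 0.03125 + 0.03125 + 0.00390625
    = 209/256 = 0.81640625
Since 0.81640625 <= 1, Kraft's inequality IS satisfied.
A prefix code with these lengths CAN exist.

Kraft sum = 0.81640625. Satisfied.


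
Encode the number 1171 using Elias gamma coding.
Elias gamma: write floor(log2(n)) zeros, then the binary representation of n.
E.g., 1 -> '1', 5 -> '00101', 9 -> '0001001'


num_bits = floor(log2(1171)) + 1 = 11
leading_zeros = num_bits - 1 = 10
binary(1171) = 10010010011

Elias gamma(1171) = '0000000000' + '10010010011' = 000000000010010010011 (21 bits)


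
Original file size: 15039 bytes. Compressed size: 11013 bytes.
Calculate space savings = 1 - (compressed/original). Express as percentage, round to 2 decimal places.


ratio = compressed/original = 11013/15039 = 0.732296
savings = 1 - ratio = 1 - 0.732296 = 0.267704
as a percentage: 0.267704 * 100 = 26.77%

Space savings = 1 - 11013/15039 = 26.77%


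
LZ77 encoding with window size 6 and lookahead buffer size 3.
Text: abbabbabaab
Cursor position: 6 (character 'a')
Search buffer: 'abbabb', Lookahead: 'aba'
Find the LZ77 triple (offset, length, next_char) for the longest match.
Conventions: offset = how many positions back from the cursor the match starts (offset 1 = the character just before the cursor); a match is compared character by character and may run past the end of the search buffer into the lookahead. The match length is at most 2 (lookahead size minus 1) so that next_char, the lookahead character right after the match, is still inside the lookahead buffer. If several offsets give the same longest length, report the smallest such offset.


Try each offset into the search buffer:
  offset=1 (pos 5, char 'b'): match length 0
  offset=2 (pos 4, char 'b'): match length 0
  offset=3 (pos 3, char 'a'): match length 2
  offset=4 (pos 2, char 'b'): match length 0
  offset=5 (pos 1, char 'b'): match length 0
  offset=6 (pos 0, char 'a'): match length 2
Longest match has length 2, found at offsets 3, 6; take the smallest, offset 3.
next_char = character at position 6 + 2 = 8 -> 'a'

Best match: offset=3, length=2 (matching 'ab' starting at position 3)
LZ77 triple: (3, 2, 'a')


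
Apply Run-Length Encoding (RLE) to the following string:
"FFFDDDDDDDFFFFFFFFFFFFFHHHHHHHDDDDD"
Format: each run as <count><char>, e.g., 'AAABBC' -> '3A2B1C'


Scanning runs left to right:
  i=0: run of 'F' x 3 -> '3F'
  i=3: run of 'D' x 7 -> '7D'
  i=10: run of 'F' x 13 -> '13F'
  i=23: run of 'H' x 7 -> '7H'
  i=30: run of 'D' x 5 -> '5D'

RLE = 3F7D13F7H5D


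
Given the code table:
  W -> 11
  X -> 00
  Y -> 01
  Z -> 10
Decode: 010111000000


Decoding:
01 -> Y
01 -> Y
11 -> W
00 -> X
00 -> X
00 -> X


Result: YYWXXX


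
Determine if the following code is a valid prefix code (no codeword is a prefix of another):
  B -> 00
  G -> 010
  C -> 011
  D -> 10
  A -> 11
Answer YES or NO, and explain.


Checking each pair (does one codeword prefix another?):
  B='00' vs G='010': no prefix
  B='00' vs C='011': no prefix
  B='00' vs D='10': no prefix
  B='00' vs A='11': no prefix
  G='010' vs B='00': no prefix
  G='010' vs C='011': no prefix
  G='010' vs D='10': no prefix
  G='010' vs A='11': no prefix
  C='011' vs B='00': no prefix
  C='011' vs G='010': no prefix
  C='011' vs D='10': no prefix
  C='011' vs A='11': no prefix
  D='10' vs B='00': no prefix
  D='10' vs G='010': no prefix
  D='10' vs C='011': no prefix
  D='10' vs A='11': no prefix
  A='11' vs B='00': no prefix
  A='11' vs G='010': no prefix
  A='11' vs C='011': no prefix
  A='11' vs D='10': no prefix
No violation found over all pairs.

YES -- this is a valid prefix code. No codeword is a prefix of any other codeword.


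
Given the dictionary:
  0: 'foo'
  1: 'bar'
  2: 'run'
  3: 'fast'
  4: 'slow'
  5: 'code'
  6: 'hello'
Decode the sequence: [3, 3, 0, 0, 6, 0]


Look up each index in the dictionary:
  3 -> 'fast'
  3 -> 'fast'
  0 -> 'foo'
  0 -> 'foo'
  6 -> 'hello'
  0 -> 'foo'

Decoded: "fast fast foo foo hello foo"


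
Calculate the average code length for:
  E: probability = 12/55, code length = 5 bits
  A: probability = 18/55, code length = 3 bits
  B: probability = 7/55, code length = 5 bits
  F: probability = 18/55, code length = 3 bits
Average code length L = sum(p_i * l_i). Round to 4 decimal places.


Weighted contributions p_i * l_i:
  E: (12/55) * 5 = 60/55
  A: (18/55) * 3 = 54/55
  B: (7/55) * 5 = 35/55
  F: (18/55) * 3 = 54/55
Sum = (60 + 54 + 35 + 54)/55 = 203/55

L = 203/55 = 3.6909 bits/symbol


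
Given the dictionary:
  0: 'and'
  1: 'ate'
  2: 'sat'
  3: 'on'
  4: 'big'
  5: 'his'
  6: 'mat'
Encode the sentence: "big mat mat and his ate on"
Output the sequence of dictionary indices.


Look up each word in the dictionary:
  'big' -> 4
  'mat' -> 6
  'mat' -> 6
  'and' -> 0
  'his' -> 5
  'ate' -> 1
  'on' -> 3

Encoded: [4, 6, 6, 0, 5, 1, 3]


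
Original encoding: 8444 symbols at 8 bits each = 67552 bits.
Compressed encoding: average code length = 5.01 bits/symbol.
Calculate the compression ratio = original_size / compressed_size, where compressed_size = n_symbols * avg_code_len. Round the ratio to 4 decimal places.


original_size = n_symbols * orig_bits = 8444 * 8 = 67552 bits
compressed_size = n_symbols * avg_code_len = 8444 * 5.01 = 42304.44 bits
ratio = original_size / compressed_size = 67552 / 42304.44 = 1.5968

Compression ratio = 1.5968


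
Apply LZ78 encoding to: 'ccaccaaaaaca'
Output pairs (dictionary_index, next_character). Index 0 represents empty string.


LZ78 encoding steps:
Dictionary: {0: ''}
Step 1: w='' (idx 0), next='c' -> output (0, 'c'), add 'c' as idx 1
Step 2: w='c' (idx 1), next='a' -> output (1, 'a'), add 'ca' as idx 2
Step 3: w='c' (idx 1), next='c' -> output (1, 'c'), add 'cc' as idx 3
Step 4: w='' (idx 0), next='a' -> output (0, 'a'), add 'a' as idx 4
Step 5: w='a' (idx 4), next='a' -> output (4, 'a'), add 'aa' as idx 5
Step 6: w='aa' (idx 5), next='c' -> output (5, 'c'), add 'aac' as idx 6
Step 7: w='a' (idx 4), end of input -> output (4, '')


Encoded: [(0, 'c'), (1, 'a'), (1, 'c'), (0, 'a'), (4, 'a'), (5, 'c'), (4, '')]


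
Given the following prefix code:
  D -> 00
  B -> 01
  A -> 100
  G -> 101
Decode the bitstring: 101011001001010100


Decoding step by step:
Bits 101 -> G
Bits 01 -> B
Bits 100 -> A
Bits 100 -> A
Bits 101 -> G
Bits 01 -> B
Bits 00 -> D


Decoded message: GBAAGBD


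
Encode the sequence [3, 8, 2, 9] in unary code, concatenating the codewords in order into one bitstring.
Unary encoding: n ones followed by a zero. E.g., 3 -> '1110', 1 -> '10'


Encode each number as n ones followed by a terminating 0:
  3 -> 1110 (4 bits)
  8 -> 111111110 (9 bits)
  2 -> 110 (3 bits)
  9 -> 1111111110 (10 bits)
Total length = 4 + 9 + 3 + 10 = 26 bits.

Unary([3, 8, 2, 9]) = 11101111111101101111111110 (26 bits)


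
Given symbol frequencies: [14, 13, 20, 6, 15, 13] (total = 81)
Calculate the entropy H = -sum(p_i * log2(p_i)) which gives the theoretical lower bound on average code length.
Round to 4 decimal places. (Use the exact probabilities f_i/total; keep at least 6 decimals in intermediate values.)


Per-symbol terms -p_i * log2(p_i) with p_i = f_i/81:
  p = 14/81 = 0.172840: log2(p) = -2.532495, -p*log2(p) = 0.437715
  p = 13/81 = 0.160494: log2(p) = -2.639410, -p*log2(p) = 0.423609
  p = 20/81 = 0.246914: log2(p) = -2.017922, -p*log2(p) = 0.498252
  p = 6/81 = 0.074074: log2(p) = -3.754888, -p*log2(p) = 0.278140
  p = 15/81 = 0.185185: log2(p) = -2.432959, -p*log2(p) = 0.450548
  p = 13/81 = 0.160494: log2(p) = -2.639410, -p*log2(p) = 0.423609
H = 0.437715 + 0.423609 + 0.498252 + 0.278140 + 0.450548 + 0.423609 = 2.511873

H = 2.5119 bits/symbol


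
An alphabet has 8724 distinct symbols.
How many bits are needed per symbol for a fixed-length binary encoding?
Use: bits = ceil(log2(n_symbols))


log2(8724) = 13.0908
Bracket: 2^13 = 8192 < 8724 <= 2^14 = 16384
So ceil(log2(8724)) = 14

bits = ceil(log2(8724)) = ceil(13.0908) = 14 bits


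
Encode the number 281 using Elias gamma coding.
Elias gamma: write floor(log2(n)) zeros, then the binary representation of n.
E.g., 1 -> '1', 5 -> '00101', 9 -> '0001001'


num_bits = floor(log2(281)) + 1 = 9
leading_zeros = num_bits - 1 = 8
binary(281) = 100011001

Elias gamma(281) = '00000000' + '100011001' = 00000000100011001 (17 bits)


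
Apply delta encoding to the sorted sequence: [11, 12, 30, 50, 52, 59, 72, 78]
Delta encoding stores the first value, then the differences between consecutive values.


First value: 11
Deltas:
  12 - 11 = 1
  30 - 12 = 18
  50 - 30 = 20
  52 - 50 = 2
  59 - 52 = 7
  72 - 59 = 13
  78 - 72 = 6


Delta encoded: [11, 1, 18, 20, 2, 7, 13, 6]


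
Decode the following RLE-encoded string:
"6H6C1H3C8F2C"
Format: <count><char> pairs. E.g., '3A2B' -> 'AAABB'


Expanding each <count><char> pair:
  6H -> 'HHHHHH'
  6C -> 'CCCCCC'
  1H -> 'H'
  3C -> 'CCC'
  8F -> 'FFFFFFFF'
  2C -> 'CC'

Decoded = HHHHHHCCCCCCHCCCFFFFFFFFCC


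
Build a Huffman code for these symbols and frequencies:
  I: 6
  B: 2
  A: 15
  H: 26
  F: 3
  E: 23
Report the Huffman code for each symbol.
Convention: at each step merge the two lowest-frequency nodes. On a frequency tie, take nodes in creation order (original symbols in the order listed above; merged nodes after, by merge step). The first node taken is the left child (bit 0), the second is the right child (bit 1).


Huffman tree construction:
Step 1: Merge B(2) + F(3) = 5
Step 2: Merge (B+F)(5) + I(6) = 11
Step 3: Merge ((B+F)+I)(11) + A(15) = 26
Step 4: Merge E(23) + H(26) = 49
Step 5: Merge (((B+F)+I)+A)(26) + (E+H)(49) = 75
Read each symbol's code off the tree from the root (left child = 0, right child = 1).

Codes:
  I: 001 (length 3)
  B: 0000 (length 4)
  A: 01 (length 2)
  H: 11 (length 2)
  F: 0001 (length 4)
  E: 10 (length 2)
Average code length: 166/75 = 2.2133 bits/symbol


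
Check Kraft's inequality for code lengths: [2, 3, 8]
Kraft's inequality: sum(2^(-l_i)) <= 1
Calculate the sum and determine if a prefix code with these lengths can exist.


Sum = 2^(-2) + 2^(-3) + 2^(-8)
    = 0.25 + 0.125 + 0.00390625
    = 97/256 = 0.37890625
Since 0.37890625 <= 1, Kraft's inequality IS satisfied.
A prefix code with these lengths CAN exist.

Kraft sum = 0.37890625. Satisfied.


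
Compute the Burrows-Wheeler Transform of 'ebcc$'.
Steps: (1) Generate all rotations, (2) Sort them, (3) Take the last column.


Rotations (sorted):
  0: $ebcc -> last char: c
  1: bcc$e -> last char: e
  2: c$ebc -> last char: c
  3: cc$eb -> last char: b
  4: ebcc$ -> last char: $


BWT = cecb$


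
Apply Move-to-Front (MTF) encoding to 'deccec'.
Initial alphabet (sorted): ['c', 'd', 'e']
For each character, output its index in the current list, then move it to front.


MTF encoding:
'd': index 1 in ['c', 'd', 'e'] -> ['d', 'c', 'e']
'e': index 2 in ['d', 'c', 'e'] -> ['e', 'd', 'c']
'c': index 2 in ['e', 'd', 'c'] -> ['c', 'e', 'd']
'c': index 0 in ['c', 'e', 'd'] -> ['c', 'e', 'd']
'e': index 1 in ['c', 'e', 'd'] -> ['e', 'c', 'd']
'c': index 1 in ['e', 'c', 'd'] -> ['c', 'e', 'd']


Output: [1, 2, 2, 0, 1, 1]


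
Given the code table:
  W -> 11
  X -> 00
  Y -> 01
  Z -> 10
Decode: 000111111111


Decoding:
00 -> X
01 -> Y
11 -> W
11 -> W
11 -> W
11 -> W


Result: XYWWWW


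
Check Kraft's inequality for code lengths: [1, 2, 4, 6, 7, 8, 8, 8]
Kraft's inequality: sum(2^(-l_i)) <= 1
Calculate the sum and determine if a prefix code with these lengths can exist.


Sum = 2^(-1) + 2^(-2) + 2^(-4) + 2^(-6) + 2^(-7) + 2^(-8) + 2^(-8) + 2^(-8)
    = 0.5 + 0.25 + 0.0625 + 0.015625 + 0.0078125 + 0.00390625 + 0.00390625 + 0.00390625
    = 217/256 = 0.84765625
Since 0.84765625 <= 1, Kraft's inequality IS satisfied.
A prefix code with these lengths CAN exist.

Kraft sum = 0.84765625. Satisfied.


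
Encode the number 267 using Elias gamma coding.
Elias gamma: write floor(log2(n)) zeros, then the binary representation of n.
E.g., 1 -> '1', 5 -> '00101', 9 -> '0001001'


num_bits = floor(log2(267)) + 1 = 9
leading_zeros = num_bits - 1 = 8
binary(267) = 100001011

Elias gamma(267) = '00000000' + '100001011' = 00000000100001011 (17 bits)


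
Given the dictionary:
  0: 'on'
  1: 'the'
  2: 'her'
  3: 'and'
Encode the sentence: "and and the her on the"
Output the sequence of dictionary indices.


Look up each word in the dictionary:
  'and' -> 3
  'and' -> 3
  'the' -> 1
  'her' -> 2
  'on' -> 0
  'the' -> 1

Encoded: [3, 3, 1, 2, 0, 1]
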